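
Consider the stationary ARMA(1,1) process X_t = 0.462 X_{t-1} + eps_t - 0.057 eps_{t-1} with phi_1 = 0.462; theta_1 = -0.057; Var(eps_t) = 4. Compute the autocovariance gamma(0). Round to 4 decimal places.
\gamma(0) = 4.8341

Multiply the model equation by X_{t-k} and take expectations. With theta_0 = psi_0 = 1 and psi_j the MA(infinity) weights, this gives
  gamma(k) - sum_i phi_i gamma(k-i) = c_k,
  c_k = sigma^2 * sum_{j=k..q} theta_j psi_{j-k}   (c_k = 0 for k > q),
using gamma(-m) = gamma(m).
psi-weights needed (psi_j = theta_j + sum_i phi_i psi_{j-i}):
  psi_1 = theta_1 + phi_1 = -0.057 + (0.462) = 0.405
Right-hand sides:
  c_0 = sigma^2 (1 + theta_1 psi_1) = 4 * (1 + (-0.057)(0.405)) = 4 * 0.976915 = 3.90766
  c_1 = sigma^2 theta_1 = 4 * (-0.057) = -0.228
  c_2 = 0
Equations for k = 0 and k = 1 (AR order 1):
  gamma(0) = phi_1 gamma(1) + c_0
  gamma(1) = phi_1 gamma(0) + c_1
Substituting the second into the first: gamma(0) (1 - phi_1^2) = c_0 + phi_1 c_1, so
  gamma(0) = (c_0 + phi_1 c_1) / (1 - phi_1^2) = (3.90766 + (0.462)(-0.228)) / (1 - (0.462)^2) = 3.802324 / 0.786556 = 4.834143.
Therefore gamma(0) = 4.8341 (to 4 decimal places).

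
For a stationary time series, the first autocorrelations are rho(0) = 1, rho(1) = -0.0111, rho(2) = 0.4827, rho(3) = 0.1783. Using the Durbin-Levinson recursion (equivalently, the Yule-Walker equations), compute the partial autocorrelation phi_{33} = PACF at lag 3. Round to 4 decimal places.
\phi_{33} = 0.2431

The PACF at lag k is phi_{kk}, the last component of the solution
to the Yule-Walker system G_k phi = r_k where
  (G_k)_{ij} = rho(|i - j|), (r_k)_i = rho(i), i,j = 1..k.
Equivalently, Durbin-Levinson gives phi_{kk} iteratively:
  phi_{11} = rho(1)
  phi_{kk} = [rho(k) - sum_{j=1..k-1} phi_{k-1,j} rho(k-j)]
            / [1 - sum_{j=1..k-1} phi_{k-1,j} rho(j)],
  phi_{k,j} = phi_{k-1,j} - phi_{kk} phi_{k-1,k-j},  j = 1..k-1.
Step k = 1:
  phi_11 = rho(1) = -0.0111.
Step k = 2:
  phi_22 = [rho(2) - phi_11 rho(1)] / [1 - phi_11 rho(1)] = [0.4827 - (-0.0111)(-0.0111)] / [1 - (-0.0111)(-0.0111)]
         = 0.48257679 / 0.99987679 = 0.482636.
  Update: phi_21 = phi_11 - phi_22 phi_11 = -0.0111 - (0.482636)(-0.0111) = -0.005743.
Step k = 3:
  phi_33 = [rho(3) - phi_21 rho(2) - phi_22 rho(1)] / [1 - phi_21 rho(1) - phi_22 rho(2)]
    numerator   = 0.1783 - (-0.005743)(0.4827) - (0.482636)(-0.0111) = 0.18642928
    denominator = 1 - (-0.005743)(-0.0111) - (0.482636)(0.4827) = 0.76696774
  phi_33 = 0.18642928 / 0.76696774 = 0.2431.
Therefore phi_{33} = 0.2431.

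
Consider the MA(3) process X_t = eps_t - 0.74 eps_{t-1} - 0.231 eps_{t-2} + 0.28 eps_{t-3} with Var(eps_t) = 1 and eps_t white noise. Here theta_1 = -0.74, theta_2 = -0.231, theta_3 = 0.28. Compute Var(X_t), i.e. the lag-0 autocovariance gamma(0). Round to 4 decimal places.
\gamma(0) = 1.6794

For an MA(q) process X_t = eps_t + sum_i theta_i eps_{t-i} with
Var(eps_t) = sigma^2, the variance is
  gamma(0) = sigma^2 * (1 + sum_i theta_i^2).
  sum_i theta_i^2 = (-0.74)^2 + (-0.231)^2 + (0.28)^2 = 0.5476 + 0.053361 + 0.0784 = 0.679361.
  gamma(0) = 1 * (1 + 0.679361) = 1 * 1.679361 = 1.679361, which rounds to 1.6794.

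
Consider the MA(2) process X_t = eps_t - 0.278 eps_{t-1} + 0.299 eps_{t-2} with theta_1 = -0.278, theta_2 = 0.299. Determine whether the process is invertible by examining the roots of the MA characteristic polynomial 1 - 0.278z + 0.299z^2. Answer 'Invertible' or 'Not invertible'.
\text{Invertible}

The MA(q) characteristic polynomial is P(z) = 1 - 0.278z + 0.299z^2.
Invertibility requires all roots to lie outside the unit circle, i.e. |z| > 1 for every root.
Set 1 + (-0.278) z + (0.299) z^2 = 0, i.e. a z^2 + b z + c = 0 with a = 0.299, b = -0.278, c = 1.
Discriminant D = b^2 - 4ac = (-0.278)^2 - 4*(0.299)*1 = 0.077284 - (1.196) = -1.118716.
D < 0, so the roots are the complex-conjugate pair z = (-b +/- i sqrt(-D)) / (2a) = 0.4649 +/- 1.7687i.
For a conjugate pair |z|^2 = z * conj(z) = (product of roots) = c/a = 1/(0.299) = 3.344482, so |z| = sqrt(3.344482) = 1.8288 for both roots.
Moduli of all roots: 1.8288, 1.8288.
All moduli strictly greater than 1? Yes.
Verdict: Invertible.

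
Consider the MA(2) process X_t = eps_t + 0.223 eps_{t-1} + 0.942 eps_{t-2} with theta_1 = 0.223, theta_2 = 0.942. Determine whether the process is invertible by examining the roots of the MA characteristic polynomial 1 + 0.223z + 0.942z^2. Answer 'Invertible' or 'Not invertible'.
\text{Invertible}

The MA(q) characteristic polynomial is P(z) = 1 + 0.223z + 0.942z^2.
Invertibility requires all roots to lie outside the unit circle, i.e. |z| > 1 for every root.
Set 1 + (0.223) z + (0.942) z^2 = 0, i.e. a z^2 + b z + c = 0 with a = 0.942, b = 0.223, c = 1.
Discriminant D = b^2 - 4ac = (0.223)^2 - 4*(0.942)*1 = 0.049729 - (3.768) = -3.718271.
D < 0, so the roots are the complex-conjugate pair z = (-b +/- i sqrt(-D)) / (2a) = -0.1184 +/- 1.0235i.
For a conjugate pair |z|^2 = z * conj(z) = (product of roots) = c/a = 1/(0.942) = 1.061571, so |z| = sqrt(1.061571) = 1.0303 for both roots.
Moduli of all roots: 1.0303, 1.0303.
All moduli strictly greater than 1? Yes.
Verdict: Invertible.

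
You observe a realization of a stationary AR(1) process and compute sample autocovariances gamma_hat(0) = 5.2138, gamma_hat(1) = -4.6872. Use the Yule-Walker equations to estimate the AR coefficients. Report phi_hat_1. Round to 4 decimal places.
\hat\phi_{1} = -0.8990

The Yule-Walker equations for an AR(p) process read, in matrix form,
  Gamma_p phi = r_p,   with   (Gamma_p)_{ij} = gamma(|i - j|),
                       (r_p)_i = gamma(i),   i,j = 1..p.
Substitute the sample gammas (Toeplitz matrix and right-hand side of size 1):
  Gamma_p = [[5.2138]]
  r_p     = [-4.6872]
With p = 1 this is the single equation gamma(0) phi_1 = gamma(1):
  phi_hat_1 = gamma(1) / gamma(0) = -4.6872 / 5.2138 = -0.8990.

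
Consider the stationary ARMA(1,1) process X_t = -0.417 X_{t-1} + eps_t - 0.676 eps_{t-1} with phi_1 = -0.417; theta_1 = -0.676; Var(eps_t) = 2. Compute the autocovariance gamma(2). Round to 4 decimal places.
\gamma(2) = 1.4145

Multiply the model equation by X_{t-k} and take expectations. With theta_0 = psi_0 = 1 and psi_j the MA(infinity) weights, this gives
  gamma(k) - sum_i phi_i gamma(k-i) = c_k,
  c_k = sigma^2 * sum_{j=k..q} theta_j psi_{j-k}   (c_k = 0 for k > q),
using gamma(-m) = gamma(m).
psi-weights needed (psi_j = theta_j + sum_i phi_i psi_{j-i}):
  psi_1 = theta_1 + phi_1 = -0.676 + (-0.417) = -1.093
Right-hand sides:
  c_0 = sigma^2 (1 + theta_1 psi_1) = 2 * (1 + (-0.676)(-1.093)) = 2 * 1.738868 = 3.477736
  c_1 = sigma^2 theta_1 = 2 * (-0.676) = -1.352
  c_2 = 0
Equations for k = 0 and k = 1 (AR order 1):
  gamma(0) = phi_1 gamma(1) + c_0
  gamma(1) = phi_1 gamma(0) + c_1
Substituting the second into the first: gamma(0) (1 - phi_1^2) = c_0 + phi_1 c_1, so
  gamma(0) = (c_0 + phi_1 c_1) / (1 - phi_1^2) = (3.477736 + (-0.417)(-1.352)) / (1 - (-0.417)^2) = 4.04152 / 0.826111 = 4.892224.
  gamma(1) = phi_1 gamma(0) + c_1 = (-0.417)(4.892224) + (-1.352) = -3.392057.
For k = 2 (> q): gamma(2) = phi_1 gamma(1) = (-0.417)(-3.392057) = 1.414488.
Therefore gamma(2) = 1.4145 (to 4 decimal places).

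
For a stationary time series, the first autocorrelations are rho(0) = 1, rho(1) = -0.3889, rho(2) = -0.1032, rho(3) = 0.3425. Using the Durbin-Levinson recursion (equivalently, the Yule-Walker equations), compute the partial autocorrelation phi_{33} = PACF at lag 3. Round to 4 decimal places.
\phi_{33} = 0.2249

The PACF at lag k is phi_{kk}, the last component of the solution
to the Yule-Walker system G_k phi = r_k where
  (G_k)_{ij} = rho(|i - j|), (r_k)_i = rho(i), i,j = 1..k.
Equivalently, Durbin-Levinson gives phi_{kk} iteratively:
  phi_{11} = rho(1)
  phi_{kk} = [rho(k) - sum_{j=1..k-1} phi_{k-1,j} rho(k-j)]
            / [1 - sum_{j=1..k-1} phi_{k-1,j} rho(j)],
  phi_{k,j} = phi_{k-1,j} - phi_{kk} phi_{k-1,k-j},  j = 1..k-1.
Step k = 1:
  phi_11 = rho(1) = -0.3889.
Step k = 2:
  phi_22 = [rho(2) - phi_11 rho(1)] / [1 - phi_11 rho(1)] = [-0.1032 - (-0.3889)(-0.3889)] / [1 - (-0.3889)(-0.3889)]
         = -0.25444321 / 0.84875679 = -0.299783.
  Update: phi_21 = phi_11 - phi_22 phi_11 = -0.3889 - (-0.299783)(-0.3889) = -0.505486.
Step k = 3:
  phi_33 = [rho(3) - phi_21 rho(2) - phi_22 rho(1)] / [1 - phi_21 rho(1) - phi_22 rho(2)]
    numerator   = 0.3425 - (-0.505486)(-0.1032) - (-0.299783)(-0.3889) = 0.1737481
    denominator = 1 - (-0.505486)(-0.3889) - (-0.299783)(-0.1032) = 0.77247894
  phi_33 = 0.1737481 / 0.77247894 = 0.2249.
Therefore phi_{33} = 0.2249.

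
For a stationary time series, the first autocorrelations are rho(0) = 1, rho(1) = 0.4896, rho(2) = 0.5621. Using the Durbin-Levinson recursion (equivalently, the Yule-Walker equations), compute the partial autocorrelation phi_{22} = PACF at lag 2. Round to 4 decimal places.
\phi_{22} = 0.4240

The PACF at lag k is phi_{kk}, the last component of the solution
to the Yule-Walker system G_k phi = r_k where
  (G_k)_{ij} = rho(|i - j|), (r_k)_i = rho(i), i,j = 1..k.
Equivalently, Durbin-Levinson gives phi_{kk} iteratively:
  phi_{11} = rho(1)
  phi_{kk} = [rho(k) - sum_{j=1..k-1} phi_{k-1,j} rho(k-j)]
            / [1 - sum_{j=1..k-1} phi_{k-1,j} rho(j)],
  phi_{k,j} = phi_{k-1,j} - phi_{kk} phi_{k-1,k-j},  j = 1..k-1.
Step k = 1:
  phi_11 = rho(1) = 0.4896.
Step k = 2:
  phi_22 = [rho(2) - phi_11 rho(1)] / [1 - phi_11 rho(1)] = [0.5621 - (0.4896)(0.4896)] / [1 - (0.4896)(0.4896)]
         = 0.32239184 / 0.76029184 = 0.424.
Therefore phi_{22} = 0.4240.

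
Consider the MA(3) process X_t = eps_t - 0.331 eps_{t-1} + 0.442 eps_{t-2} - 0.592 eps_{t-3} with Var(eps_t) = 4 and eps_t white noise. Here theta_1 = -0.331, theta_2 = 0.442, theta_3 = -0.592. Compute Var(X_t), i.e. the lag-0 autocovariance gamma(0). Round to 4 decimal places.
\gamma(0) = 6.6216

For an MA(q) process X_t = eps_t + sum_i theta_i eps_{t-i} with
Var(eps_t) = sigma^2, the variance is
  gamma(0) = sigma^2 * (1 + sum_i theta_i^2).
  sum_i theta_i^2 = (-0.331)^2 + (0.442)^2 + (-0.592)^2 = 0.109561 + 0.195364 + 0.350464 = 0.655389.
  gamma(0) = 4 * (1 + 0.655389) = 4 * 1.655389 = 6.621556, which rounds to 6.6216.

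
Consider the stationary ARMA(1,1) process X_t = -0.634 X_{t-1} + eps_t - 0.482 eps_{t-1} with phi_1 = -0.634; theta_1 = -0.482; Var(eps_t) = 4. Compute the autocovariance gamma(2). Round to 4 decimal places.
\gamma(2) = 6.1785

Multiply the model equation by X_{t-k} and take expectations. With theta_0 = psi_0 = 1 and psi_j the MA(infinity) weights, this gives
  gamma(k) - sum_i phi_i gamma(k-i) = c_k,
  c_k = sigma^2 * sum_{j=k..q} theta_j psi_{j-k}   (c_k = 0 for k > q),
using gamma(-m) = gamma(m).
psi-weights needed (psi_j = theta_j + sum_i phi_i psi_{j-i}):
  psi_1 = theta_1 + phi_1 = -0.482 + (-0.634) = -1.116
Right-hand sides:
  c_0 = sigma^2 (1 + theta_1 psi_1) = 4 * (1 + (-0.482)(-1.116)) = 4 * 1.537912 = 6.151648
  c_1 = sigma^2 theta_1 = 4 * (-0.482) = -1.928
  c_2 = 0
Equations for k = 0 and k = 1 (AR order 1):
  gamma(0) = phi_1 gamma(1) + c_0
  gamma(1) = phi_1 gamma(0) + c_1
Substituting the second into the first: gamma(0) (1 - phi_1^2) = c_0 + phi_1 c_1, so
  gamma(0) = (c_0 + phi_1 c_1) / (1 - phi_1^2) = (6.151648 + (-0.634)(-1.928)) / (1 - (-0.634)^2) = 7.374 / 0.598044 = 12.330196.
  gamma(1) = phi_1 gamma(0) + c_1 = (-0.634)(12.330196) + (-1.928) = -9.745345.
For k = 2 (> q): gamma(2) = phi_1 gamma(1) = (-0.634)(-9.745345) = 6.178548.
Therefore gamma(2) = 6.1785 (to 4 decimal places).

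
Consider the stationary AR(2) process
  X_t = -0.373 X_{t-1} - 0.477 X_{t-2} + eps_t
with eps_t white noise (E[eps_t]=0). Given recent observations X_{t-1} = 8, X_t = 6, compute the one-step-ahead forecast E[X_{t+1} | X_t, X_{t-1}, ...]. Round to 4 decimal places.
E[X_{t+1} \mid \mathcal F_t] = -6.0540

For an AR(p) model X_t = c + sum_i phi_i X_{t-i} + eps_t, the
one-step-ahead conditional mean is
  E[X_{t+1} | X_t, ...] = c + sum_i phi_i X_{t+1-i}.
Substitute known values:
  E[X_{t+1} | ...] = (-0.373) * (6) + (-0.477) * (8)
                   = -6.0540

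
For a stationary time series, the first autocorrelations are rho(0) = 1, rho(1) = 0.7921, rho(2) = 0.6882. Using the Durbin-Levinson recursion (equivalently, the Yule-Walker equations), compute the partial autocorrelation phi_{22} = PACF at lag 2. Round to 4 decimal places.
\phi_{22} = 0.1631

The PACF at lag k is phi_{kk}, the last component of the solution
to the Yule-Walker system G_k phi = r_k where
  (G_k)_{ij} = rho(|i - j|), (r_k)_i = rho(i), i,j = 1..k.
Equivalently, Durbin-Levinson gives phi_{kk} iteratively:
  phi_{11} = rho(1)
  phi_{kk} = [rho(k) - sum_{j=1..k-1} phi_{k-1,j} rho(k-j)]
            / [1 - sum_{j=1..k-1} phi_{k-1,j} rho(j)],
  phi_{k,j} = phi_{k-1,j} - phi_{kk} phi_{k-1,k-j},  j = 1..k-1.
Step k = 1:
  phi_11 = rho(1) = 0.7921.
Step k = 2:
  phi_22 = [rho(2) - phi_11 rho(1)] / [1 - phi_11 rho(1)] = [0.6882 - (0.7921)(0.7921)] / [1 - (0.7921)(0.7921)]
         = 0.06077759 / 0.37257759 = 0.1631.
Therefore phi_{22} = 0.1631.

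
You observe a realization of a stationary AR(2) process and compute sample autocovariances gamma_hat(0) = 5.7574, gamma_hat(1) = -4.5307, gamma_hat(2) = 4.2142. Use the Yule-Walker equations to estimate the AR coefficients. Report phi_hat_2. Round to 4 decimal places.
\hat\phi_{2} = 0.2960

The Yule-Walker equations for an AR(p) process read, in matrix form,
  Gamma_p phi = r_p,   with   (Gamma_p)_{ij} = gamma(|i - j|),
                       (r_p)_i = gamma(i),   i,j = 1..p.
Substitute the sample gammas (Toeplitz matrix and right-hand side of size 2):
  Gamma_p = [[5.7574, -4.5307], [-4.5307, 5.7574]]
  r_p     = [-4.5307, 4.2142]
Written out:
  5.7574 phi_1 - 4.5307 phi_2 = -4.5307
  -4.5307 phi_1 + 5.7574 phi_2 = 4.2142
Solve by Cramer's rule:
  det = gamma(0)^2 - gamma(1)^2 = (5.7574)^2 - (-4.5307)^2 = 33.14765476 - 20.52724249 = 12.62041227
  phi_hat_1 = [gamma(1) gamma(0) - gamma(1) gamma(2)] / det = [(-4.5307)(5.7574) - (-4.5307)(4.2142)] / 12.62041227 = -6.99177624 / 12.62041227 = -0.554
  phi_hat_2 = [gamma(0) gamma(2) - gamma(1)^2] / det = [(5.7574)(4.2142) - (-4.5307)^2] / 12.62041227 = 3.73559259 / 12.62041227 = 0.296
So phi_hat = [-0.5540, 0.2960].
Therefore phi_hat_2 = 0.2960.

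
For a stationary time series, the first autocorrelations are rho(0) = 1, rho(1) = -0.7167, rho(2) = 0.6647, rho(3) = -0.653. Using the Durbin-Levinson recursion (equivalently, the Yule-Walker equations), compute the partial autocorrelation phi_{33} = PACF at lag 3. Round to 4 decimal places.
\phi_{33} = -0.2321

The PACF at lag k is phi_{kk}, the last component of the solution
to the Yule-Walker system G_k phi = r_k where
  (G_k)_{ij} = rho(|i - j|), (r_k)_i = rho(i), i,j = 1..k.
Equivalently, Durbin-Levinson gives phi_{kk} iteratively:
  phi_{11} = rho(1)
  phi_{kk} = [rho(k) - sum_{j=1..k-1} phi_{k-1,j} rho(k-j)]
            / [1 - sum_{j=1..k-1} phi_{k-1,j} rho(j)],
  phi_{k,j} = phi_{k-1,j} - phi_{kk} phi_{k-1,k-j},  j = 1..k-1.
Step k = 1:
  phi_11 = rho(1) = -0.7167.
Step k = 2:
  phi_22 = [rho(2) - phi_11 rho(1)] / [1 - phi_11 rho(1)] = [0.6647 - (-0.7167)(-0.7167)] / [1 - (-0.7167)(-0.7167)]
         = 0.15104111 / 0.48634111 = 0.310566.
  Update: phi_21 = phi_11 - phi_22 phi_11 = -0.7167 - (0.310566)(-0.7167) = -0.494117.
Step k = 3:
  phi_33 = [rho(3) - phi_21 rho(2) - phi_22 rho(1)] / [1 - phi_21 rho(1) - phi_22 rho(2)]
    numerator   = -0.653 - (-0.494117)(0.6647) - (0.310566)(-0.7167) = -0.1019775
    denominator = 1 - (-0.494117)(-0.7167) - (0.310566)(0.6647) = 0.43943285
  phi_33 = -0.1019775 / 0.43943285 = -0.2321.
Therefore phi_{33} = -0.2321.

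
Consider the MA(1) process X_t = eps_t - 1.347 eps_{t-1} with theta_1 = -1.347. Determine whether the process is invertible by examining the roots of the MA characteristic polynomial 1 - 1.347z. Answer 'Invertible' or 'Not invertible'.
\text{Not invertible}

The MA(q) characteristic polynomial is P(z) = 1 - 1.347z.
Invertibility requires all roots to lie outside the unit circle, i.e. |z| > 1 for every root.
This is linear in z: 1 + (-1.347) z = 0  =>  z = -1/(-1.347) = 0.74239,  |z| = 0.74239.
Moduli of all roots: 0.7424.
All moduli strictly greater than 1? No.
Verdict: Not invertible.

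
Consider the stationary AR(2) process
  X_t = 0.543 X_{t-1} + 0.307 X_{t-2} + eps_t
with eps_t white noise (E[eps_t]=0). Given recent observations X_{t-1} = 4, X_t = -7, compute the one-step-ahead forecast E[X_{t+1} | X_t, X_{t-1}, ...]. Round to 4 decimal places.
E[X_{t+1} \mid \mathcal F_t] = -2.5730

For an AR(p) model X_t = c + sum_i phi_i X_{t-i} + eps_t, the
one-step-ahead conditional mean is
  E[X_{t+1} | X_t, ...] = c + sum_i phi_i X_{t+1-i}.
Substitute known values:
  E[X_{t+1} | ...] = (0.543) * (-7) + (0.307) * (4)
                   = -2.5730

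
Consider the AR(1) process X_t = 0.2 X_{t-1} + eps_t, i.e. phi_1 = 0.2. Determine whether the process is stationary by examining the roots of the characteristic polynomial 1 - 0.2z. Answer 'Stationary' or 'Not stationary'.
\text{Stationary}

The AR(p) characteristic polynomial is P(z) = 1 - 0.2z.
Stationarity requires all roots to lie outside the unit circle, i.e. |z| > 1 for every root.
This is linear in z: 1 + (-0.2) z = 0  =>  z = -1/(-0.2) = 5,  |z| = 5.
Moduli of all roots: 5.0000.
All moduli strictly greater than 1? Yes.
Verdict: Stationary.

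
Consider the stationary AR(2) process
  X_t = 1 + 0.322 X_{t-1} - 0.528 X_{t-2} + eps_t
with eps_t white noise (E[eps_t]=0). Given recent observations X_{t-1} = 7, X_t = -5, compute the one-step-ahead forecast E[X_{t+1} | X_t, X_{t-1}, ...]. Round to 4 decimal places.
E[X_{t+1} \mid \mathcal F_t] = -4.3060

For an AR(p) model X_t = c + sum_i phi_i X_{t-i} + eps_t, the
one-step-ahead conditional mean is
  E[X_{t+1} | X_t, ...] = c + sum_i phi_i X_{t+1-i}.
Substitute known values:
  E[X_{t+1} | ...] = 1 + (0.322) * (-5) + (-0.528) * (7)
                   = -4.3060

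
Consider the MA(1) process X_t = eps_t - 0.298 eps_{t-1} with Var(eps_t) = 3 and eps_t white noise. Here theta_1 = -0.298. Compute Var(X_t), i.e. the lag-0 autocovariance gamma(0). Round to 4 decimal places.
\gamma(0) = 3.2664

For an MA(q) process X_t = eps_t + sum_i theta_i eps_{t-i} with
Var(eps_t) = sigma^2, the variance is
  gamma(0) = sigma^2 * (1 + sum_i theta_i^2).
  sum_i theta_i^2 = (-0.298)^2 = 0.088804.
  gamma(0) = 3 * (1 + 0.088804) = 3 * 1.088804 = 3.266412, which rounds to 3.2664.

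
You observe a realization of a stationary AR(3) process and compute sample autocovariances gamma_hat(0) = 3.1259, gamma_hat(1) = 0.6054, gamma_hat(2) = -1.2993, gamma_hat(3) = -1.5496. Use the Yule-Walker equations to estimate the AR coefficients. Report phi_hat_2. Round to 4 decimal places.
\hat\phi_{2} = -0.3620

The Yule-Walker equations for an AR(p) process read, in matrix form,
  Gamma_p phi = r_p,   with   (Gamma_p)_{ij} = gamma(|i - j|),
                       (r_p)_i = gamma(i),   i,j = 1..p.
Substitute the sample gammas (Toeplitz matrix and right-hand side of size 3):
  Gamma_p = [[3.1259, 0.6054, -1.2993], [0.6054, 3.1259, 0.6054], [-1.2993, 0.6054, 3.1259]]
  r_p     = [0.6054, -1.2993, -1.5496]
Written out (R1..R3):
  (R1) 3.1259 phi_1 + 0.6054 phi_2 - 1.2993 phi_3 = 0.6054
  (R2) 0.6054 phi_1 + 3.1259 phi_2 + 0.6054 phi_3 = -1.2993
  (R3) -1.2993 phi_1 + 0.6054 phi_2 + 3.1259 phi_3 = -1.5496
Gaussian elimination:
  R2 <- R2 - (0.6054/3.1259) R1 = R2 - (0.193672) R1:  3.008651 phi_2 + 0.857038 phi_3 = -1.416549
  R3 <- R3 - (-1.2993/3.1259) R1 = R3 - (-0.415656) R1:  0.857038 phi_2 + 2.585838 phi_3 = -1.297962
  R3 <- R3 - (0.857038/3.008651) R2 = R3 - (0.284858) R2:  2.341704 phi_3 = -0.894446
Back-substitution:
  phi_hat_3 = -0.894446 / 2.341704 = -0.381964
  phi_hat_2 = (-1.416549 - (0.857038)(-0.381964)) / 3.008651 = -0.36202
  phi_hat_1 = (0.6054 - (0.6054)(-0.36202) - (-1.2993)(-0.381964)) / 3.1259 = 0.10502
So phi_hat = [0.1050, -0.3620, -0.3820].
Therefore phi_hat_2 = -0.3620.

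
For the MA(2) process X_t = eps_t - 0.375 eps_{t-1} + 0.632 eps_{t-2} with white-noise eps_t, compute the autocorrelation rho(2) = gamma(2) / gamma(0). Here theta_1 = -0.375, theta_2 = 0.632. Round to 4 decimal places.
\rho(2) = 0.4104

For an MA(q) process with theta_0 = 1, the autocovariance is
  gamma(k) = sigma^2 * sum_{i=0..q-k} theta_i * theta_{i+k},
and rho(k) = gamma(k) / gamma(0). Sigma^2 cancels.
  numerator   = (1)*(0.632) = 0.632.
  denominator = (1)^2 + (-0.375)^2 + (0.632)^2 = 1.540049.
  rho(2) = 0.632 / 1.540049 = 0.4104.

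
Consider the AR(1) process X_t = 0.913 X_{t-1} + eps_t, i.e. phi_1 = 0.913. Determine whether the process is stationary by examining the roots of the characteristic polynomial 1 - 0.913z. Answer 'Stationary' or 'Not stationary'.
\text{Stationary}

The AR(p) characteristic polynomial is P(z) = 1 - 0.913z.
Stationarity requires all roots to lie outside the unit circle, i.e. |z| > 1 for every root.
This is linear in z: 1 + (-0.913) z = 0  =>  z = -1/(-0.913) = 1.09529,  |z| = 1.09529.
Moduli of all roots: 1.0953.
All moduli strictly greater than 1? Yes.
Verdict: Stationary.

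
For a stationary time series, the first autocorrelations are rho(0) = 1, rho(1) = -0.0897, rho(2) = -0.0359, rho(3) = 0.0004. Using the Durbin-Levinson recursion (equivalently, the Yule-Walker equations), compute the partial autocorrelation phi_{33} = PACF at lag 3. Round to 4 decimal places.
\phi_{33} = -0.0070

The PACF at lag k is phi_{kk}, the last component of the solution
to the Yule-Walker system G_k phi = r_k where
  (G_k)_{ij} = rho(|i - j|), (r_k)_i = rho(i), i,j = 1..k.
Equivalently, Durbin-Levinson gives phi_{kk} iteratively:
  phi_{11} = rho(1)
  phi_{kk} = [rho(k) - sum_{j=1..k-1} phi_{k-1,j} rho(k-j)]
            / [1 - sum_{j=1..k-1} phi_{k-1,j} rho(j)],
  phi_{k,j} = phi_{k-1,j} - phi_{kk} phi_{k-1,k-j},  j = 1..k-1.
Step k = 1:
  phi_11 = rho(1) = -0.0897.
Step k = 2:
  phi_22 = [rho(2) - phi_11 rho(1)] / [1 - phi_11 rho(1)] = [-0.0359 - (-0.0897)(-0.0897)] / [1 - (-0.0897)(-0.0897)]
         = -0.04394609 / 0.99195391 = -0.044303.
  Update: phi_21 = phi_11 - phi_22 phi_11 = -0.0897 - (-0.044303)(-0.0897) = -0.093674.
Step k = 3:
  phi_33 = [rho(3) - phi_21 rho(2) - phi_22 rho(1)] / [1 - phi_21 rho(1) - phi_22 rho(2)]
    numerator   = 0.0004 - (-0.093674)(-0.0359) - (-0.044303)(-0.0897) = -0.00693683
    denominator = 1 - (-0.093674)(-0.0897) - (-0.044303)(-0.0359) = 0.99000699
  phi_33 = -0.00693683 / 0.99000699 = -0.007.
Therefore phi_{33} = -0.0070.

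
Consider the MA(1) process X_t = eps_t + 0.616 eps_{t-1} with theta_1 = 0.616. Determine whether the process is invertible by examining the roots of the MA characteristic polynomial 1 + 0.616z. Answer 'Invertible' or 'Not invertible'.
\text{Invertible}

The MA(q) characteristic polynomial is P(z) = 1 + 0.616z.
Invertibility requires all roots to lie outside the unit circle, i.e. |z| > 1 for every root.
This is linear in z: 1 + (0.616) z = 0  =>  z = -1/(0.616) = -1.623377,  |z| = 1.623377.
Moduli of all roots: 1.6234.
All moduli strictly greater than 1? Yes.
Verdict: Invertible.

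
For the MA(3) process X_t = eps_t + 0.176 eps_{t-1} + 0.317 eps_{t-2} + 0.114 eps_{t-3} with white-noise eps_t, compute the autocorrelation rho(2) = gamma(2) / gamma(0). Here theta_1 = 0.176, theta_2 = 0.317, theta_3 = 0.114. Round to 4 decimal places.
\rho(2) = 0.2945

For an MA(q) process with theta_0 = 1, the autocovariance is
  gamma(k) = sigma^2 * sum_{i=0..q-k} theta_i * theta_{i+k},
and rho(k) = gamma(k) / gamma(0). Sigma^2 cancels.
  numerator   = (1)*(0.317) + (0.176)*(0.114) = 0.337064.
  denominator = (1)^2 + (0.176)^2 + (0.317)^2 + (0.114)^2 = 1.144461.
  rho(2) = 0.337064 / 1.144461 = 0.2945.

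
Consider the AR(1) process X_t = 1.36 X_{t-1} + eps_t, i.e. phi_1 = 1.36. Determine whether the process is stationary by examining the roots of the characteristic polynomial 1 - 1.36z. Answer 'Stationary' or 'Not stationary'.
\text{Not stationary}

The AR(p) characteristic polynomial is P(z) = 1 - 1.36z.
Stationarity requires all roots to lie outside the unit circle, i.e. |z| > 1 for every root.
This is linear in z: 1 + (-1.36) z = 0  =>  z = -1/(-1.36) = 0.735294,  |z| = 0.735294.
Moduli of all roots: 0.7353.
All moduli strictly greater than 1? No.
Verdict: Not stationary.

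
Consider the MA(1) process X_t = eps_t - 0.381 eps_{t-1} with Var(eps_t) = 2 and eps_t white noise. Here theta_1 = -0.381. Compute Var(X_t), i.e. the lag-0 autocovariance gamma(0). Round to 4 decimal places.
\gamma(0) = 2.2903

For an MA(q) process X_t = eps_t + sum_i theta_i eps_{t-i} with
Var(eps_t) = sigma^2, the variance is
  gamma(0) = sigma^2 * (1 + sum_i theta_i^2).
  sum_i theta_i^2 = (-0.381)^2 = 0.145161.
  gamma(0) = 2 * (1 + 0.145161) = 2 * 1.145161 = 2.290322, which rounds to 2.2903.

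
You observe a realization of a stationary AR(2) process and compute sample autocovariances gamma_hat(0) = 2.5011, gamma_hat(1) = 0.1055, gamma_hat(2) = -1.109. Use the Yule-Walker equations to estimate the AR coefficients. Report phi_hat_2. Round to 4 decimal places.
\hat\phi_{2} = -0.4460

The Yule-Walker equations for an AR(p) process read, in matrix form,
  Gamma_p phi = r_p,   with   (Gamma_p)_{ij} = gamma(|i - j|),
                       (r_p)_i = gamma(i),   i,j = 1..p.
Substitute the sample gammas (Toeplitz matrix and right-hand side of size 2):
  Gamma_p = [[2.5011, 0.1055], [0.1055, 2.5011]]
  r_p     = [0.1055, -1.109]
Written out:
  2.5011 phi_1 + 0.1055 phi_2 = 0.1055
  0.1055 phi_1 + 2.5011 phi_2 = -1.109
Solve by Cramer's rule:
  det = gamma(0)^2 - gamma(1)^2 = (2.5011)^2 - (0.1055)^2 = 6.25550121 - 0.01113025 = 6.24437096
  phi_hat_1 = [gamma(1) gamma(0) - gamma(1) gamma(2)] / det = [(0.1055)(2.5011) - (0.1055)(-1.109)] / 6.24437096 = 0.38086555 / 6.24437096 = 0.061
  phi_hat_2 = [gamma(0) gamma(2) - gamma(1)^2] / det = [(2.5011)(-1.109) - (0.1055)^2] / 6.24437096 = -2.78485015 / 6.24437096 = -0.446
So phi_hat = [0.0610, -0.4460].
Therefore phi_hat_2 = -0.4460.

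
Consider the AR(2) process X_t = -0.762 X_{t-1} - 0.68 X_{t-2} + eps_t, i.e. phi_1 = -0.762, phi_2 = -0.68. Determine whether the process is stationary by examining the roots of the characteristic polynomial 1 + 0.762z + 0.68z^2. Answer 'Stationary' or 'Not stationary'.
\text{Stationary}

The AR(p) characteristic polynomial is P(z) = 1 + 0.762z + 0.68z^2.
Stationarity requires all roots to lie outside the unit circle, i.e. |z| > 1 for every root.
Set 1 + (0.762) z + (0.68) z^2 = 0, i.e. a z^2 + b z + c = 0 with a = 0.68, b = 0.762, c = 1.
Discriminant D = b^2 - 4ac = (0.762)^2 - 4*(0.68)*1 = 0.580644 - (2.72) = -2.139356.
D < 0, so the roots are the complex-conjugate pair z = (-b +/- i sqrt(-D)) / (2a) = -0.5603 +/- 1.0755i.
For a conjugate pair |z|^2 = z * conj(z) = (product of roots) = c/a = 1/(0.68) = 1.470588, so |z| = sqrt(1.470588) = 1.2127 for both roots.
Moduli of all roots: 1.2127, 1.2127.
All moduli strictly greater than 1? Yes.
Verdict: Stationary.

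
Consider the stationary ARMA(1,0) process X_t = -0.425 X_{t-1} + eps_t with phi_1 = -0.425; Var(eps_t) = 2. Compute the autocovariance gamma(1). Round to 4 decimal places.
\gamma(1) = -1.0374

Multiply the model equation by X_{t-k} and take expectations. With theta_0 = psi_0 = 1 and psi_j the MA(infinity) weights, this gives
  gamma(k) - sum_i phi_i gamma(k-i) = c_k,
  c_k = sigma^2 * sum_{j=k..q} theta_j psi_{j-k}   (c_k = 0 for k > q),
using gamma(-m) = gamma(m).
Pure AR (q = 0): c_0 = sigma^2 = 2, c_k = 0 for k >= 1.
Equations for k = 0 and k = 1 (AR order 1):
  gamma(0) = phi_1 gamma(1) + c_0
  gamma(1) = phi_1 gamma(0) + c_1
Substituting the second into the first: gamma(0) (1 - phi_1^2) = c_0 + phi_1 c_1, so
  gamma(0) = c_0 / (1 - phi_1^2) = 2 / (1 - (-0.425)^2) = 2 / 0.819375 = 2.440885.
  gamma(1) = phi_1 gamma(0) = (-0.425)(2.440885) = -1.037376.
Therefore gamma(1) = -1.0374 (to 4 decimal places).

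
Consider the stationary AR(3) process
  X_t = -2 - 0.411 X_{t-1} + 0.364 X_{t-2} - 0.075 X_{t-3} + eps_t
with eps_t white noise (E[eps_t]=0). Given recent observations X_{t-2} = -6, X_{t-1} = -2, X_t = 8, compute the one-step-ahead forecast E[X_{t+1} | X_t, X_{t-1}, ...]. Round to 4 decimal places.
E[X_{t+1} \mid \mathcal F_t] = -5.5660

For an AR(p) model X_t = c + sum_i phi_i X_{t-i} + eps_t, the
one-step-ahead conditional mean is
  E[X_{t+1} | X_t, ...] = c + sum_i phi_i X_{t+1-i}.
Substitute known values:
  E[X_{t+1} | ...] = -2 + (-0.411) * (8) + (0.364) * (-2) + (-0.075) * (-6)
                   = -5.5660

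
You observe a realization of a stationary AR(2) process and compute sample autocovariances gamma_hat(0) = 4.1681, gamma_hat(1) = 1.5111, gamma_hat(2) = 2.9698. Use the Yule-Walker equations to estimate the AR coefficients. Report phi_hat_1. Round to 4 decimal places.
\hat\phi_{1} = 0.1200

The Yule-Walker equations for an AR(p) process read, in matrix form,
  Gamma_p phi = r_p,   with   (Gamma_p)_{ij} = gamma(|i - j|),
                       (r_p)_i = gamma(i),   i,j = 1..p.
Substitute the sample gammas (Toeplitz matrix and right-hand side of size 2):
  Gamma_p = [[4.1681, 1.5111], [1.5111, 4.1681]]
  r_p     = [1.5111, 2.9698]
Written out:
  4.1681 phi_1 + 1.5111 phi_2 = 1.5111
  1.5111 phi_1 + 4.1681 phi_2 = 2.9698
Solve by Cramer's rule:
  det = gamma(0)^2 - gamma(1)^2 = (4.1681)^2 - (1.5111)^2 = 17.37305761 - 2.28342321 = 15.0896344
  phi_hat_1 = [gamma(1) gamma(0) - gamma(1) gamma(2)] / det = [(1.5111)(4.1681) - (1.5111)(2.9698)] / 15.0896344 = 1.81075113 / 15.0896344 = 0.12
  phi_hat_2 = [gamma(0) gamma(2) - gamma(1)^2] / det = [(4.1681)(2.9698) - (1.5111)^2] / 15.0896344 = 10.09500017 / 15.0896344 = 0.669
So phi_hat = [0.1200, 0.6690].
Therefore phi_hat_1 = 0.1200.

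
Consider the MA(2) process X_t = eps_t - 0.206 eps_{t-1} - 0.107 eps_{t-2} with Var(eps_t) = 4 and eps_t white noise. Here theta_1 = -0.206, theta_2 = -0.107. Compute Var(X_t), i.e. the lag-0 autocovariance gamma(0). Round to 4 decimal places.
\gamma(0) = 4.2155

For an MA(q) process X_t = eps_t + sum_i theta_i eps_{t-i} with
Var(eps_t) = sigma^2, the variance is
  gamma(0) = sigma^2 * (1 + sum_i theta_i^2).
  sum_i theta_i^2 = (-0.206)^2 + (-0.107)^2 = 0.042436 + 0.011449 = 0.053885.
  gamma(0) = 4 * (1 + 0.053885) = 4 * 1.053885 = 4.21554, which rounds to 4.2155.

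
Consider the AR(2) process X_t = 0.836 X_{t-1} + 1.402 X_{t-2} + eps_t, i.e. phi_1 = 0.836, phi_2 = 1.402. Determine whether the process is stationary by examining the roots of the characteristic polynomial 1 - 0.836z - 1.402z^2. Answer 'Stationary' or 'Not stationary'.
\text{Not stationary}

The AR(p) characteristic polynomial is P(z) = 1 - 0.836z - 1.402z^2.
Stationarity requires all roots to lie outside the unit circle, i.e. |z| > 1 for every root.
Set 1 + (-0.836) z + (-1.402) z^2 = 0, i.e. a z^2 + b z + c = 0 with a = -1.402, b = -0.836, c = 1.
Discriminant D = b^2 - 4ac = (-0.836)^2 - 4*(-1.402)*1 = 0.698896 - (-5.608) = 6.306896.
D >= 0, so the roots are real: z = (-b +/- sqrt(D)) / (2a) = (0.836 +/- 2.511353) / (-2.804).
  z_1 = (0.836 + 2.511353) / (-2.804) = -1.1938,   |z_1| = 1.1938.
  z_2 = (0.836 - 2.511353) / (-2.804) = 0.5975,   |z_2| = 0.5975.
Moduli of all roots: 1.1938, 0.5975.
All moduli strictly greater than 1? No.
Verdict: Not stationary.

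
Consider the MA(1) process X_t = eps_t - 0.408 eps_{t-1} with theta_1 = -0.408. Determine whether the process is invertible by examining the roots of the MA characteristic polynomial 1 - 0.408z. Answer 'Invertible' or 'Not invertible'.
\text{Invertible}

The MA(q) characteristic polynomial is P(z) = 1 - 0.408z.
Invertibility requires all roots to lie outside the unit circle, i.e. |z| > 1 for every root.
This is linear in z: 1 + (-0.408) z = 0  =>  z = -1/(-0.408) = 2.45098,  |z| = 2.45098.
Moduli of all roots: 2.4510.
All moduli strictly greater than 1? Yes.
Verdict: Invertible.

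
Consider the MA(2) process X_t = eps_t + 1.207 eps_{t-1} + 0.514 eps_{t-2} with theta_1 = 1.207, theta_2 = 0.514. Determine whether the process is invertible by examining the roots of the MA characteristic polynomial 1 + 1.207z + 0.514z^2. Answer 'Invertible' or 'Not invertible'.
\text{Invertible}

The MA(q) characteristic polynomial is P(z) = 1 + 1.207z + 0.514z^2.
Invertibility requires all roots to lie outside the unit circle, i.e. |z| > 1 for every root.
Set 1 + (1.207) z + (0.514) z^2 = 0, i.e. a z^2 + b z + c = 0 with a = 0.514, b = 1.207, c = 1.
Discriminant D = b^2 - 4ac = (1.207)^2 - 4*(0.514)*1 = 1.456849 - (2.056) = -0.599151.
D < 0, so the roots are the complex-conjugate pair z = (-b +/- i sqrt(-D)) / (2a) = -1.1741 +/- 0.753i.
For a conjugate pair |z|^2 = z * conj(z) = (product of roots) = c/a = 1/(0.514) = 1.945525, so |z| = sqrt(1.945525) = 1.3948 for both roots.
Moduli of all roots: 1.3948, 1.3948.
All moduli strictly greater than 1? Yes.
Verdict: Invertible.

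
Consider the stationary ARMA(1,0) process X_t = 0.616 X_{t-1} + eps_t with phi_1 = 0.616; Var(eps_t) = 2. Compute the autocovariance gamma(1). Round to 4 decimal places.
\gamma(1) = 1.9854

Multiply the model equation by X_{t-k} and take expectations. With theta_0 = psi_0 = 1 and psi_j the MA(infinity) weights, this gives
  gamma(k) - sum_i phi_i gamma(k-i) = c_k,
  c_k = sigma^2 * sum_{j=k..q} theta_j psi_{j-k}   (c_k = 0 for k > q),
using gamma(-m) = gamma(m).
Pure AR (q = 0): c_0 = sigma^2 = 2, c_k = 0 for k >= 1.
Equations for k = 0 and k = 1 (AR order 1):
  gamma(0) = phi_1 gamma(1) + c_0
  gamma(1) = phi_1 gamma(0) + c_1
Substituting the second into the first: gamma(0) (1 - phi_1^2) = c_0 + phi_1 c_1, so
  gamma(0) = c_0 / (1 - phi_1^2) = 2 / (1 - (0.616)^2) = 2 / 0.620544 = 3.222979.
  gamma(1) = phi_1 gamma(0) = (0.616)(3.222979) = 1.985355.
Therefore gamma(1) = 1.9854 (to 4 decimal places).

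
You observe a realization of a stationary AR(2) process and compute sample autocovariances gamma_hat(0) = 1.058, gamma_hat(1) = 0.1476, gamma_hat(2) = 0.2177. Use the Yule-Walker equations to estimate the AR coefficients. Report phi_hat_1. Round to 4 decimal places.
\hat\phi_{1} = 0.1130

The Yule-Walker equations for an AR(p) process read, in matrix form,
  Gamma_p phi = r_p,   with   (Gamma_p)_{ij} = gamma(|i - j|),
                       (r_p)_i = gamma(i),   i,j = 1..p.
Substitute the sample gammas (Toeplitz matrix and right-hand side of size 2):
  Gamma_p = [[1.058, 0.1476], [0.1476, 1.058]]
  r_p     = [0.1476, 0.2177]
Written out:
  1.058 phi_1 + 0.1476 phi_2 = 0.1476
  0.1476 phi_1 + 1.058 phi_2 = 0.2177
Solve by Cramer's rule:
  det = gamma(0)^2 - gamma(1)^2 = (1.058)^2 - (0.1476)^2 = 1.119364 - 0.02178576 = 1.09757824
  phi_hat_1 = [gamma(1) gamma(0) - gamma(1) gamma(2)] / det = [(0.1476)(1.058) - (0.1476)(0.2177)] / 1.09757824 = 0.12402828 / 1.09757824 = 0.113
  phi_hat_2 = [gamma(0) gamma(2) - gamma(1)^2] / det = [(1.058)(0.2177) - (0.1476)^2] / 1.09757824 = 0.20854084 / 1.09757824 = 0.19
So phi_hat = [0.1130, 0.1900].
Therefore phi_hat_1 = 0.1130.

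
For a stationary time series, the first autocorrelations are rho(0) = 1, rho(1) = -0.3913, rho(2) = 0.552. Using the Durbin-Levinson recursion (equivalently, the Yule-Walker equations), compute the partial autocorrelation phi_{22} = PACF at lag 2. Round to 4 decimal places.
\phi_{22} = 0.4710

The PACF at lag k is phi_{kk}, the last component of the solution
to the Yule-Walker system G_k phi = r_k where
  (G_k)_{ij} = rho(|i - j|), (r_k)_i = rho(i), i,j = 1..k.
Equivalently, Durbin-Levinson gives phi_{kk} iteratively:
  phi_{11} = rho(1)
  phi_{kk} = [rho(k) - sum_{j=1..k-1} phi_{k-1,j} rho(k-j)]
            / [1 - sum_{j=1..k-1} phi_{k-1,j} rho(j)],
  phi_{k,j} = phi_{k-1,j} - phi_{kk} phi_{k-1,k-j},  j = 1..k-1.
Step k = 1:
  phi_11 = rho(1) = -0.3913.
Step k = 2:
  phi_22 = [rho(2) - phi_11 rho(1)] / [1 - phi_11 rho(1)] = [0.552 - (-0.3913)(-0.3913)] / [1 - (-0.3913)(-0.3913)]
         = 0.39888431 / 0.84688431 = 0.471.
Therefore phi_{22} = 0.4710.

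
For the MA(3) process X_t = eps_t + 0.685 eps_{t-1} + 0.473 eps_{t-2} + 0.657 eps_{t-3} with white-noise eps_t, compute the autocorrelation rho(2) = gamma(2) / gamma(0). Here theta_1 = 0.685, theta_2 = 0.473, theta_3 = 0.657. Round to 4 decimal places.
\rho(2) = 0.4345

For an MA(q) process with theta_0 = 1, the autocovariance is
  gamma(k) = sigma^2 * sum_{i=0..q-k} theta_i * theta_{i+k},
and rho(k) = gamma(k) / gamma(0). Sigma^2 cancels.
  numerator   = (1)*(0.473) + (0.685)*(0.657) = 0.923045.
  denominator = (1)^2 + (0.685)^2 + (0.473)^2 + (0.657)^2 = 2.124603.
  rho(2) = 0.923045 / 2.124603 = 0.4345.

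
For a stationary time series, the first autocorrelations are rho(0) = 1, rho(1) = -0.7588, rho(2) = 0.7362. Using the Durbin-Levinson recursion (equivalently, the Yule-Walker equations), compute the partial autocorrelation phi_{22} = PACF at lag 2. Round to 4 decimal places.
\phi_{22} = 0.3782

The PACF at lag k is phi_{kk}, the last component of the solution
to the Yule-Walker system G_k phi = r_k where
  (G_k)_{ij} = rho(|i - j|), (r_k)_i = rho(i), i,j = 1..k.
Equivalently, Durbin-Levinson gives phi_{kk} iteratively:
  phi_{11} = rho(1)
  phi_{kk} = [rho(k) - sum_{j=1..k-1} phi_{k-1,j} rho(k-j)]
            / [1 - sum_{j=1..k-1} phi_{k-1,j} rho(j)],
  phi_{k,j} = phi_{k-1,j} - phi_{kk} phi_{k-1,k-j},  j = 1..k-1.
Step k = 1:
  phi_11 = rho(1) = -0.7588.
Step k = 2:
  phi_22 = [rho(2) - phi_11 rho(1)] / [1 - phi_11 rho(1)] = [0.7362 - (-0.7588)(-0.7588)] / [1 - (-0.7588)(-0.7588)]
         = 0.16042256 / 0.42422256 = 0.3782.
Therefore phi_{22} = 0.3782.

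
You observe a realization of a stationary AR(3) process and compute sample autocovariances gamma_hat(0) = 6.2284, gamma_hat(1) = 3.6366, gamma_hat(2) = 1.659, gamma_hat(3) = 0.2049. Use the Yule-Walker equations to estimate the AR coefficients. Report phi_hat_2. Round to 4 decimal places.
\hat\phi_{2} = -0.0390

The Yule-Walker equations for an AR(p) process read, in matrix form,
  Gamma_p phi = r_p,   with   (Gamma_p)_{ij} = gamma(|i - j|),
                       (r_p)_i = gamma(i),   i,j = 1..p.
Substitute the sample gammas (Toeplitz matrix and right-hand side of size 3):
  Gamma_p = [[6.2284, 3.6366, 1.659], [3.6366, 6.2284, 3.6366], [1.659, 3.6366, 6.2284]]
  r_p     = [3.6366, 1.659, 0.2049]
Written out (R1..R3):
  (R1) 6.2284 phi_1 + 3.6366 phi_2 + 1.659 phi_3 = 3.6366
  (R2) 3.6366 phi_1 + 6.2284 phi_2 + 3.6366 phi_3 = 1.659
  (R3) 1.659 phi_1 + 3.6366 phi_2 + 6.2284 phi_3 = 0.2049
Gaussian elimination:
  R2 <- R2 - (3.6366/6.2284) R1 = R2 - (0.583874) R1:  4.105084 phi_2 + 2.667953 phi_3 = -0.464316
  R3 <- R3 - (1.659/6.2284) R1 = R3 - (0.266361) R1:  2.667953 phi_2 + 5.786508 phi_3 = -0.763747
  R3 <- R3 - (2.667953/4.105084) R2 = R3 - (0.649914) R2:  4.052567 phi_3 = -0.461981
Back-substitution:
  phi_hat_3 = -0.461981 / 4.052567 = -0.113997
  phi_hat_2 = (-0.464316 - (2.667953)(-0.113997)) / 4.105084 = -0.039019
  phi_hat_1 = (3.6366 - (3.6366)(-0.039019) - (1.659)(-0.113997)) / 6.2284 = 0.63702
So phi_hat = [0.6370, -0.0390, -0.1140].
Therefore phi_hat_2 = -0.0390.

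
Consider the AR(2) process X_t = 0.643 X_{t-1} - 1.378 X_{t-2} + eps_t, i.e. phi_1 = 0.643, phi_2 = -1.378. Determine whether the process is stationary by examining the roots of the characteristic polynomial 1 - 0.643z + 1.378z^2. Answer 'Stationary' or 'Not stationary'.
\text{Not stationary}

The AR(p) characteristic polynomial is P(z) = 1 - 0.643z + 1.378z^2.
Stationarity requires all roots to lie outside the unit circle, i.e. |z| > 1 for every root.
Set 1 + (-0.643) z + (1.378) z^2 = 0, i.e. a z^2 + b z + c = 0 with a = 1.378, b = -0.643, c = 1.
Discriminant D = b^2 - 4ac = (-0.643)^2 - 4*(1.378)*1 = 0.413449 - (5.512) = -5.098551.
D < 0, so the roots are the complex-conjugate pair z = (-b +/- i sqrt(-D)) / (2a) = 0.2333 +/- 0.8193i.
For a conjugate pair |z|^2 = z * conj(z) = (product of roots) = c/a = 1/(1.378) = 0.725689, so |z| = sqrt(0.725689) = 0.8519 for both roots.
Moduli of all roots: 0.8519, 0.8519.
All moduli strictly greater than 1? No.
Verdict: Not stationary.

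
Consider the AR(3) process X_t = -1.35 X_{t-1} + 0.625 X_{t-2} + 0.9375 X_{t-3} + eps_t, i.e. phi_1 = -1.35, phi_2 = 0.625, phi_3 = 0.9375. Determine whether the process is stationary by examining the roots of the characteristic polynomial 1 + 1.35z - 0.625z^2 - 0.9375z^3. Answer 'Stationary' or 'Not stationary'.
\text{Not stationary}

The AR(p) characteristic polynomial is P(z) = 1 + 1.35z - 0.625z^2 - 0.9375z^3.
Stationarity requires all roots to lie outside the unit circle, i.e. |z| > 1 for every root.
Degree 3: look for a simple real root z0 first, then factor out (1 - z/z0) and solve the remaining quadratic.
Testing z0 = -0.8: P(-0.8) = 1 + (1.35)(-0.8) + (-0.625)(-0.8)^2 + (-0.9375)(-0.8)^3
  = 1 + (-1.08) + (-0.4) + (0.48) = 0.  So z_0 = -0.8 is a root, |z_0| = 0.8.
Divide out the factor (1 + 1.25 z) = (1 - z/z0) (since 1/z0 = -1.25):
  P(z) = (1 + 1.25 z)(1 + (0.1) z + (-0.75) z^2)
  [check: z-coef 0.1 - (-1.25) = 1.35; z^2-coef -0.75 - (-1.25)(0.1) = -0.625; z^3-coef -(-1.25)(-0.75) = -0.9375.]
Remaining roots from the quadratic factor 1 + (0.1) z + (-0.75) z^2:
  Set 1 + (0.1) z + (-0.75) z^2 = 0, i.e. a z^2 + b z + c = 0 with a = -0.75, b = 0.1, c = 1.
  Discriminant D = b^2 - 4ac = (0.1)^2 - 4*(-0.75)*1 = 0.01 - (-3) = 3.01.
  D >= 0, so the roots are real: z = (-b +/- sqrt(D)) / (2a) = (-0.1 +/- 1.734935) / (-1.5).
    z_1 = (-0.1 + 1.734935) / (-1.5) = -1.09,   |z_1| = 1.09.
    z_2 = (-0.1 - 1.734935) / (-1.5) = 1.2233,   |z_2| = 1.2233.
Moduli of all roots: 0.8000, 1.0900, 1.2233.
All moduli strictly greater than 1? No.
Verdict: Not stationary.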